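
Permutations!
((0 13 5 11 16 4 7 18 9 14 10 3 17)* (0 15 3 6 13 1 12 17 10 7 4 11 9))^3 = (0 17 10 5 7 1 15 6 9 18 12 3 13 14)(11 16)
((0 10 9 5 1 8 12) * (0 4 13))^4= (0 1 13 5 4 9 12 10 8)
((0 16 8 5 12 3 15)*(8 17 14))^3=(0 14 12)(3 16 8)(5 15 17)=((0 16 17 14 8 5 12 3 15))^3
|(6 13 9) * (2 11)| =6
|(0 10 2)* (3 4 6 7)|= 12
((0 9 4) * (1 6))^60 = (9)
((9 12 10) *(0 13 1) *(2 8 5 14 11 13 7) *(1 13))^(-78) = (0 2 5 11)(1 7 8 14)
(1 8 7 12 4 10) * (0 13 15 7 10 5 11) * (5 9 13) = (0 5 11)(1 8 10)(4 9 13 15 7 12) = [5, 8, 2, 3, 9, 11, 6, 12, 10, 13, 1, 0, 4, 15, 14, 7]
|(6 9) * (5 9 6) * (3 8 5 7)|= 5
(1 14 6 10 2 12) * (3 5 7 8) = (1 14 6 10 2 12)(3 5 7 8) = [0, 14, 12, 5, 4, 7, 10, 8, 3, 9, 2, 11, 1, 13, 6]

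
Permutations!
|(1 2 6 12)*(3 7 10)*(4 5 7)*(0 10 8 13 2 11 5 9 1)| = 14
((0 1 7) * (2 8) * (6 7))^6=((0 1 6 7)(2 8))^6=(8)(0 6)(1 7)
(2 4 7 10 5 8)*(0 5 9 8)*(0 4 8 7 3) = (0 5 4 3)(2 8)(7 10 9) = [5, 1, 8, 0, 3, 4, 6, 10, 2, 7, 9]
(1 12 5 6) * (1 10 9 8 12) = (5 6 10 9 8 12) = [0, 1, 2, 3, 4, 6, 10, 7, 12, 8, 9, 11, 5]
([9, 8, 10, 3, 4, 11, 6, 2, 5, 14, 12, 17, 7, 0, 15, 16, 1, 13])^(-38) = [8, 0, 12, 3, 4, 14, 6, 10, 9, 5, 7, 15, 2, 1, 11, 17, 13, 16]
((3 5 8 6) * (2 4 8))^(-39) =(2 6)(3 4)(5 8)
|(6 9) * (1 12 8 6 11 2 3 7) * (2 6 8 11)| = 8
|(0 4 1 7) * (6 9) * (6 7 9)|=5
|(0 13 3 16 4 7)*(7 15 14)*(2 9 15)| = 10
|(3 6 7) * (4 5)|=6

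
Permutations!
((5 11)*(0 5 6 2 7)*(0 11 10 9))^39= ((0 5 10 9)(2 7 11 6))^39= (0 9 10 5)(2 6 11 7)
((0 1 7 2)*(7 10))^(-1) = ((0 1 10 7 2))^(-1) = (0 2 7 10 1)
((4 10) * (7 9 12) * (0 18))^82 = (18)(7 9 12)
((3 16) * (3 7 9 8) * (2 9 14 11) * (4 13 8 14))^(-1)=((2 9 14 11)(3 16 7 4 13 8))^(-1)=(2 11 14 9)(3 8 13 4 7 16)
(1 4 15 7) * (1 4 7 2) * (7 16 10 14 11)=(1 16 10 14 11 7 4 15 2)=[0, 16, 1, 3, 15, 5, 6, 4, 8, 9, 14, 7, 12, 13, 11, 2, 10]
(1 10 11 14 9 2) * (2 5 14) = (1 10 11 2)(5 14 9) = [0, 10, 1, 3, 4, 14, 6, 7, 8, 5, 11, 2, 12, 13, 9]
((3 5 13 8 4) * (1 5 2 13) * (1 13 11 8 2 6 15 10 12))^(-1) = (1 12 10 15 6 3 4 8 11 2 13 5)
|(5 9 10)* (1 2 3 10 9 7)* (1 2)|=|(2 3 10 5 7)|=5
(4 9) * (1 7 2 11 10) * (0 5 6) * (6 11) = (0 5 11 10 1 7 2 6)(4 9) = [5, 7, 6, 3, 9, 11, 0, 2, 8, 4, 1, 10]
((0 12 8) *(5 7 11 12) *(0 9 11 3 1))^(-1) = ((0 5 7 3 1)(8 9 11 12))^(-1) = (0 1 3 7 5)(8 12 11 9)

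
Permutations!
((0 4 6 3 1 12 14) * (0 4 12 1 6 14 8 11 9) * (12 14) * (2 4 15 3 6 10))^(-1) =(0 9 11 8 12 4 2 10 3 15 14)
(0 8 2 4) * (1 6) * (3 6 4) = (0 8 2 3 6 1 4) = [8, 4, 3, 6, 0, 5, 1, 7, 2]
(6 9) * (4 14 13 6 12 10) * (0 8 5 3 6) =(0 8 5 3 6 9 12 10 4 14 13) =[8, 1, 2, 6, 14, 3, 9, 7, 5, 12, 4, 11, 10, 0, 13]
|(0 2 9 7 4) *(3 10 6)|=15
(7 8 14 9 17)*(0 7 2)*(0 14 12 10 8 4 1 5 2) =[7, 5, 14, 3, 1, 2, 6, 4, 12, 17, 8, 11, 10, 13, 9, 15, 16, 0] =(0 7 4 1 5 2 14 9 17)(8 12 10)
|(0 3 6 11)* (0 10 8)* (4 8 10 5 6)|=|(0 3 4 8)(5 6 11)|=12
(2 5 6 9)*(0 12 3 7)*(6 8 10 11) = (0 12 3 7)(2 5 8 10 11 6 9) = [12, 1, 5, 7, 4, 8, 9, 0, 10, 2, 11, 6, 3]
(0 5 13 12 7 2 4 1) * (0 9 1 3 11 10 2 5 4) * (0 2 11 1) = (0 4 3 1 9)(5 13 12 7)(10 11) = [4, 9, 2, 1, 3, 13, 6, 5, 8, 0, 11, 10, 7, 12]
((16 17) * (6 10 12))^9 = (16 17)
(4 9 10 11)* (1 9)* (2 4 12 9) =(1 2 4)(9 10 11 12) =[0, 2, 4, 3, 1, 5, 6, 7, 8, 10, 11, 12, 9]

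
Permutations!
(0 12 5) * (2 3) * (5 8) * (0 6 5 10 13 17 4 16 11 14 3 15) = (0 12 8 10 13 17 4 16 11 14 3 2 15)(5 6) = [12, 1, 15, 2, 16, 6, 5, 7, 10, 9, 13, 14, 8, 17, 3, 0, 11, 4]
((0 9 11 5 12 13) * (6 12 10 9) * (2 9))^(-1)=((0 6 12 13)(2 9 11 5 10))^(-1)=(0 13 12 6)(2 10 5 11 9)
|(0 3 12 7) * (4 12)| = |(0 3 4 12 7)| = 5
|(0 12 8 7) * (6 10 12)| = 6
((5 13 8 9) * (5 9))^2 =(5 8 13)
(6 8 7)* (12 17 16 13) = [0, 1, 2, 3, 4, 5, 8, 6, 7, 9, 10, 11, 17, 12, 14, 15, 13, 16] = (6 8 7)(12 17 16 13)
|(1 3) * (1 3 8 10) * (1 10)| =2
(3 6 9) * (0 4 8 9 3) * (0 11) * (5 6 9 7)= [4, 1, 2, 9, 8, 6, 3, 5, 7, 11, 10, 0]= (0 4 8 7 5 6 3 9 11)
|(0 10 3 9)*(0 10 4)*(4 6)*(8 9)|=12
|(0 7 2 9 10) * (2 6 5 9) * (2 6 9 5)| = 4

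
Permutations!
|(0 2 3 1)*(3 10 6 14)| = |(0 2 10 6 14 3 1)| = 7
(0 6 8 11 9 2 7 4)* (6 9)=[9, 1, 7, 3, 0, 5, 8, 4, 11, 2, 10, 6]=(0 9 2 7 4)(6 8 11)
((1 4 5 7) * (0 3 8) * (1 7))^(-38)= ((0 3 8)(1 4 5))^(-38)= (0 3 8)(1 4 5)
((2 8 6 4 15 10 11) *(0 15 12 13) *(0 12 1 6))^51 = (0 11)(2 15)(8 10)(12 13)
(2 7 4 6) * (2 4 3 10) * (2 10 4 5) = (10)(2 7 3 4 6 5) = [0, 1, 7, 4, 6, 2, 5, 3, 8, 9, 10]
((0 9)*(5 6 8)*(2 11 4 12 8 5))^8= ((0 9)(2 11 4 12 8)(5 6))^8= (2 12 11 8 4)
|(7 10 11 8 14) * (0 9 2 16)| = |(0 9 2 16)(7 10 11 8 14)| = 20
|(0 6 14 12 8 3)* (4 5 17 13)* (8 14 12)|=|(0 6 12 14 8 3)(4 5 17 13)|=12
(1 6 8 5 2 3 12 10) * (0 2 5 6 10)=(0 2 3 12)(1 10)(6 8)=[2, 10, 3, 12, 4, 5, 8, 7, 6, 9, 1, 11, 0]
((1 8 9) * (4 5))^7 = ((1 8 9)(4 5))^7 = (1 8 9)(4 5)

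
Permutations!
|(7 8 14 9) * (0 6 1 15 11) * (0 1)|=12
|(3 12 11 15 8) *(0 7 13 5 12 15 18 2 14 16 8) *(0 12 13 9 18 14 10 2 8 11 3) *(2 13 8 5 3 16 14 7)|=|(0 2 10 13 3 15 12 16 11 7 9 18 5 8)|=14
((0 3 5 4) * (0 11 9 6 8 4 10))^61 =(0 3 5 10)(4 11 9 6 8)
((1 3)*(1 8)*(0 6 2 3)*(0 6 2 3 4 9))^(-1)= (0 9 4 2)(1 8 3 6)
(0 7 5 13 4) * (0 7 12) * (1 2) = [12, 2, 1, 3, 7, 13, 6, 5, 8, 9, 10, 11, 0, 4] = (0 12)(1 2)(4 7 5 13)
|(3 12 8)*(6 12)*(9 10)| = 4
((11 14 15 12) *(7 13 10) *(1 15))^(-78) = ((1 15 12 11 14)(7 13 10))^(-78) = (1 12 14 15 11)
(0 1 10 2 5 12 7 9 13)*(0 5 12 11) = (0 1 10 2 12 7 9 13 5 11) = [1, 10, 12, 3, 4, 11, 6, 9, 8, 13, 2, 0, 7, 5]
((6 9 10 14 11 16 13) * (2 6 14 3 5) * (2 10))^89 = (2 9 6)(3 10 5)(11 16 13 14)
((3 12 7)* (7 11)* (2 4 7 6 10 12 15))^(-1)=((2 4 7 3 15)(6 10 12 11))^(-1)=(2 15 3 7 4)(6 11 12 10)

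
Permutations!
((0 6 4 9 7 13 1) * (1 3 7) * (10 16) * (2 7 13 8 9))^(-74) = (16)(0 9 7 4)(1 8 2 6) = ((0 6 4 2 7 8 9 1)(3 13)(10 16))^(-74)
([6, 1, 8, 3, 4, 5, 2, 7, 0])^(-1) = [8, 1, 6, 3, 4, 5, 0, 7, 2]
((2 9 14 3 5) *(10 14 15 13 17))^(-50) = (2 17 5 13 3 15 14 9 10)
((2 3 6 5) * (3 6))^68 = (2 5 6)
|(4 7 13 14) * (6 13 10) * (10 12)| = |(4 7 12 10 6 13 14)| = 7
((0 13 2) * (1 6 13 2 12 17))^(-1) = ((0 2)(1 6 13 12 17))^(-1) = (0 2)(1 17 12 13 6)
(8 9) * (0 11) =(0 11)(8 9) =[11, 1, 2, 3, 4, 5, 6, 7, 9, 8, 10, 0]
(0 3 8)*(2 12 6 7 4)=(0 3 8)(2 12 6 7 4)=[3, 1, 12, 8, 2, 5, 7, 4, 0, 9, 10, 11, 6]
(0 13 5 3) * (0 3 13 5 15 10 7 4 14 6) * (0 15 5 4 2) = [4, 1, 0, 3, 14, 13, 15, 2, 8, 9, 7, 11, 12, 5, 6, 10] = (0 4 14 6 15 10 7 2)(5 13)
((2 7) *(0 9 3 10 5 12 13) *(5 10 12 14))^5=((0 9 3 12 13)(2 7)(5 14))^5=(2 7)(5 14)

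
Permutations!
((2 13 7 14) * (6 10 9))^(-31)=(2 13 7 14)(6 9 10)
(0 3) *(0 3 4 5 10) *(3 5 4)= (0 3 5 10)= [3, 1, 2, 5, 4, 10, 6, 7, 8, 9, 0]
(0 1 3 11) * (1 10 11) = (0 10 11)(1 3) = [10, 3, 2, 1, 4, 5, 6, 7, 8, 9, 11, 0]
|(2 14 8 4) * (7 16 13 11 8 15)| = |(2 14 15 7 16 13 11 8 4)| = 9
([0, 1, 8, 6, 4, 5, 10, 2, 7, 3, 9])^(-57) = [0, 1, 2, 9, 4, 5, 3, 7, 8, 10, 6]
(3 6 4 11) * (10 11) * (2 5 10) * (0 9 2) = (0 9 2 5 10 11 3 6 4) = [9, 1, 5, 6, 0, 10, 4, 7, 8, 2, 11, 3]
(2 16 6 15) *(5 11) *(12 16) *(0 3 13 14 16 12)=[3, 1, 0, 13, 4, 11, 15, 7, 8, 9, 10, 5, 12, 14, 16, 2, 6]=(0 3 13 14 16 6 15 2)(5 11)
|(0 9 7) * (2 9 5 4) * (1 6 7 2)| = 6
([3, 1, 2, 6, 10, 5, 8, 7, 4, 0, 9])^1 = [3, 1, 2, 6, 10, 5, 8, 7, 4, 0, 9]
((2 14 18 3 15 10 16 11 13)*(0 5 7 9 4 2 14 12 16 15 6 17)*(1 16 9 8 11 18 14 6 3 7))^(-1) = ((0 5 1 16 18 7 8 11 13 6 17)(2 12 9 4)(10 15))^(-1) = (0 17 6 13 11 8 7 18 16 1 5)(2 4 9 12)(10 15)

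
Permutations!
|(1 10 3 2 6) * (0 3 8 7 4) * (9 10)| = 10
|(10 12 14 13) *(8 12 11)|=6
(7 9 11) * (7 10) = (7 9 11 10) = [0, 1, 2, 3, 4, 5, 6, 9, 8, 11, 7, 10]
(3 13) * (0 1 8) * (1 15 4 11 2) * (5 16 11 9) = (0 15 4 9 5 16 11 2 1 8)(3 13) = [15, 8, 1, 13, 9, 16, 6, 7, 0, 5, 10, 2, 12, 3, 14, 4, 11]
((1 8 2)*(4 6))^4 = ((1 8 2)(4 6))^4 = (1 8 2)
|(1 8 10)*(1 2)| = |(1 8 10 2)| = 4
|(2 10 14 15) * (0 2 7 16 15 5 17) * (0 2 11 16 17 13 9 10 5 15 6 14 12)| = 14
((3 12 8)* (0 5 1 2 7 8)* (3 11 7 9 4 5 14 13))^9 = (0 12 3 13 14)(1 5 4 9 2)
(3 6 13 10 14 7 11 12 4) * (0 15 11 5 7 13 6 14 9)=(0 15 11 12 4 3 14 13 10 9)(5 7)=[15, 1, 2, 14, 3, 7, 6, 5, 8, 0, 9, 12, 4, 10, 13, 11]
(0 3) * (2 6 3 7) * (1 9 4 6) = (0 7 2 1 9 4 6 3) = [7, 9, 1, 0, 6, 5, 3, 2, 8, 4]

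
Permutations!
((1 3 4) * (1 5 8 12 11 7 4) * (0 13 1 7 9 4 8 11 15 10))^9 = (15)(4 5 11 9)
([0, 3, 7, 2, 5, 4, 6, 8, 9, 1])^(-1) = (1 9 8 7 2 3)(4 5)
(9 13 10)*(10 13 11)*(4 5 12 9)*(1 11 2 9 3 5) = (13)(1 11 10 4)(2 9)(3 5 12) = [0, 11, 9, 5, 1, 12, 6, 7, 8, 2, 4, 10, 3, 13]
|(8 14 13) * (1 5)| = |(1 5)(8 14 13)| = 6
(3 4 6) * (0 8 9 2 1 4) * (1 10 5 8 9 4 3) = [9, 3, 10, 0, 6, 8, 1, 7, 4, 2, 5] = (0 9 2 10 5 8 4 6 1 3)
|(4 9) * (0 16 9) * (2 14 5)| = 12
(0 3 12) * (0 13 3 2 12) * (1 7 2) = [1, 7, 12, 0, 4, 5, 6, 2, 8, 9, 10, 11, 13, 3] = (0 1 7 2 12 13 3)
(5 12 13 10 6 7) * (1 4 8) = [0, 4, 2, 3, 8, 12, 7, 5, 1, 9, 6, 11, 13, 10] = (1 4 8)(5 12 13 10 6 7)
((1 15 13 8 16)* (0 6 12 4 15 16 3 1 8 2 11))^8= (16)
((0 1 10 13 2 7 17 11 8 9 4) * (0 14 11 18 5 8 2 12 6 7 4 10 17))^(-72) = ((0 1 17 18 5 8 9 10 13 12 6 7)(2 4 14 11))^(-72) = (18)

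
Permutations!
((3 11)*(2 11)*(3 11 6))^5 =((11)(2 6 3))^5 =(11)(2 3 6)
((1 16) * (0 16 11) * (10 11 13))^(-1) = ((0 16 1 13 10 11))^(-1) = (0 11 10 13 1 16)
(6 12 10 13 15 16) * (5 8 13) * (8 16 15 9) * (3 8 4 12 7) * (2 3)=[0, 1, 3, 8, 12, 16, 7, 2, 13, 4, 5, 11, 10, 9, 14, 15, 6]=(2 3 8 13 9 4 12 10 5 16 6 7)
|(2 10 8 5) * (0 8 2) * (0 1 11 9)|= 6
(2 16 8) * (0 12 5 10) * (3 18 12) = (0 3 18 12 5 10)(2 16 8) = [3, 1, 16, 18, 4, 10, 6, 7, 2, 9, 0, 11, 5, 13, 14, 15, 8, 17, 12]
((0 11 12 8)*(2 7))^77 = (0 11 12 8)(2 7)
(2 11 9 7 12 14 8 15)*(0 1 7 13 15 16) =[1, 7, 11, 3, 4, 5, 6, 12, 16, 13, 10, 9, 14, 15, 8, 2, 0] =(0 1 7 12 14 8 16)(2 11 9 13 15)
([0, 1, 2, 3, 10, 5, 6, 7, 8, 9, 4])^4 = (10)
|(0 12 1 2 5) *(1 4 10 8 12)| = |(0 1 2 5)(4 10 8 12)| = 4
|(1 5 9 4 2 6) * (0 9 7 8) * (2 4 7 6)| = |(0 9 7 8)(1 5 6)| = 12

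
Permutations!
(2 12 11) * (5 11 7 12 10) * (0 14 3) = [14, 1, 10, 0, 4, 11, 6, 12, 8, 9, 5, 2, 7, 13, 3] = (0 14 3)(2 10 5 11)(7 12)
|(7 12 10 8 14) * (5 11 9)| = 15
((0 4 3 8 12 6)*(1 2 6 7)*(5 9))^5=(0 7 4 1 3 2 8 6 12)(5 9)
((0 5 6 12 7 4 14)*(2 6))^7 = (0 14 4 7 12 6 2 5) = ((0 5 2 6 12 7 4 14))^7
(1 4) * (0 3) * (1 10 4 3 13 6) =[13, 3, 2, 0, 10, 5, 1, 7, 8, 9, 4, 11, 12, 6] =(0 13 6 1 3)(4 10)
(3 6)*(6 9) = [0, 1, 2, 9, 4, 5, 3, 7, 8, 6] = (3 9 6)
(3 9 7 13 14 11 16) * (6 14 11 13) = [0, 1, 2, 9, 4, 5, 14, 6, 8, 7, 10, 16, 12, 11, 13, 15, 3] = (3 9 7 6 14 13 11 16)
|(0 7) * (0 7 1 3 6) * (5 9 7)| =|(0 1 3 6)(5 9 7)| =12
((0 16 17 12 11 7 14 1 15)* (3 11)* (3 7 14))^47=((0 16 17 12 7 3 11 14 1 15))^47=(0 14 7 16 1 3 17 15 11 12)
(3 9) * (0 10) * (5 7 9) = (0 10)(3 5 7 9) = [10, 1, 2, 5, 4, 7, 6, 9, 8, 3, 0]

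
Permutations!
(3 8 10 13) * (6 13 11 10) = (3 8 6 13)(10 11) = [0, 1, 2, 8, 4, 5, 13, 7, 6, 9, 11, 10, 12, 3]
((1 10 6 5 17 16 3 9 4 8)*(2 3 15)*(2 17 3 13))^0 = ((1 10 6 5 3 9 4 8)(2 13)(15 17 16))^0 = (17)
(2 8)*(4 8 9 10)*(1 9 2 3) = [0, 9, 2, 1, 8, 5, 6, 7, 3, 10, 4] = (1 9 10 4 8 3)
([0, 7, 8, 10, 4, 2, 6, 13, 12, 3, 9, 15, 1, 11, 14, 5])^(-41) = (1 15 12 11 8 13 2 7 5)(3 10 9)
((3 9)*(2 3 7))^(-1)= (2 7 9 3)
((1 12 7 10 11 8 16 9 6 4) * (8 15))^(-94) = (1 15 4 11 6 10 9 7 16 12 8)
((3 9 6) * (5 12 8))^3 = (12)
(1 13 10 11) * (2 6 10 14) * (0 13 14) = [13, 14, 6, 3, 4, 5, 10, 7, 8, 9, 11, 1, 12, 0, 2] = (0 13)(1 14 2 6 10 11)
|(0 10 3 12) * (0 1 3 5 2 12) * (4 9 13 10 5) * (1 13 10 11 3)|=|(0 5 2 12 13 11 3)(4 9 10)|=21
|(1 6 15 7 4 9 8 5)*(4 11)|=9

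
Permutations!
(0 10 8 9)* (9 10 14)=(0 14 9)(8 10)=[14, 1, 2, 3, 4, 5, 6, 7, 10, 0, 8, 11, 12, 13, 9]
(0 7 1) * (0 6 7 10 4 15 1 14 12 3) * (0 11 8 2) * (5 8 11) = (0 10 4 15 1 6 7 14 12 3 5 8 2) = [10, 6, 0, 5, 15, 8, 7, 14, 2, 9, 4, 11, 3, 13, 12, 1]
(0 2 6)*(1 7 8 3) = (0 2 6)(1 7 8 3) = [2, 7, 6, 1, 4, 5, 0, 8, 3]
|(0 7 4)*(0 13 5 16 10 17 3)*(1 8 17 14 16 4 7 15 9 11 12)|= |(0 15 9 11 12 1 8 17 3)(4 13 5)(10 14 16)|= 9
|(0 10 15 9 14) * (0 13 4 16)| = 8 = |(0 10 15 9 14 13 4 16)|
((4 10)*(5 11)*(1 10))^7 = ((1 10 4)(5 11))^7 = (1 10 4)(5 11)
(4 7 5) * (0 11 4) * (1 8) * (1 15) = [11, 8, 2, 3, 7, 0, 6, 5, 15, 9, 10, 4, 12, 13, 14, 1] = (0 11 4 7 5)(1 8 15)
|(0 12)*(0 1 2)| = 4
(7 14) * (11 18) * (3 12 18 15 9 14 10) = (3 12 18 11 15 9 14 7 10) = [0, 1, 2, 12, 4, 5, 6, 10, 8, 14, 3, 15, 18, 13, 7, 9, 16, 17, 11]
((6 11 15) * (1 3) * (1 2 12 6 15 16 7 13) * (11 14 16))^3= (1 12 16)(2 14 13)(3 6 7)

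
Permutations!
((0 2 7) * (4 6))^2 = ((0 2 7)(4 6))^2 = (0 7 2)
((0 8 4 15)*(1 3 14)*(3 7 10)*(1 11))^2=((0 8 4 15)(1 7 10 3 14 11))^2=(0 4)(1 10 14)(3 11 7)(8 15)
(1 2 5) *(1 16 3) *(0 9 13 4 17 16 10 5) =(0 9 13 4 17 16 3 1 2)(5 10) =[9, 2, 0, 1, 17, 10, 6, 7, 8, 13, 5, 11, 12, 4, 14, 15, 3, 16]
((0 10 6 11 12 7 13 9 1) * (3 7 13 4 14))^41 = (0 10 6 11 12 13 9 1)(3 7 4 14)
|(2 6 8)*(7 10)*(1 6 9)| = |(1 6 8 2 9)(7 10)| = 10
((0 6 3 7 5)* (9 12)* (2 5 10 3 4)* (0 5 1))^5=((0 6 4 2 1)(3 7 10)(9 12))^5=(3 10 7)(9 12)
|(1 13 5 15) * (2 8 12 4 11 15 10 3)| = 11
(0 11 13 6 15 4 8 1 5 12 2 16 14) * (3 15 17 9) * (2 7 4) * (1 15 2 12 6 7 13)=(0 11 1 5 6 17 9 3 2 16 14)(4 8 15 12 13 7)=[11, 5, 16, 2, 8, 6, 17, 4, 15, 3, 10, 1, 13, 7, 0, 12, 14, 9]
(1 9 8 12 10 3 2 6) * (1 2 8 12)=(1 9 12 10 3 8)(2 6)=[0, 9, 6, 8, 4, 5, 2, 7, 1, 12, 3, 11, 10]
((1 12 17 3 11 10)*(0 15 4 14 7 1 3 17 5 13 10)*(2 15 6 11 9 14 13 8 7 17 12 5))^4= (0 6 11)(2 10 17 4 9)(3 12 13 14 15)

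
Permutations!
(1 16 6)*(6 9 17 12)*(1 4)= (1 16 9 17 12 6 4)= [0, 16, 2, 3, 1, 5, 4, 7, 8, 17, 10, 11, 6, 13, 14, 15, 9, 12]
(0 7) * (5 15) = [7, 1, 2, 3, 4, 15, 6, 0, 8, 9, 10, 11, 12, 13, 14, 5] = (0 7)(5 15)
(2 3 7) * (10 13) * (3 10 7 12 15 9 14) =(2 10 13 7)(3 12 15 9 14) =[0, 1, 10, 12, 4, 5, 6, 2, 8, 14, 13, 11, 15, 7, 3, 9]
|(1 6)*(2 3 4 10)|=4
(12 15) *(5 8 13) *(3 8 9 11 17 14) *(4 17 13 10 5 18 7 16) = (3 8 10 5 9 11 13 18 7 16 4 17 14)(12 15) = [0, 1, 2, 8, 17, 9, 6, 16, 10, 11, 5, 13, 15, 18, 3, 12, 4, 14, 7]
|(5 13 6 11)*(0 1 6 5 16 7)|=6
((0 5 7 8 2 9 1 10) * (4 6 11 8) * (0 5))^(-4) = ((1 10 5 7 4 6 11 8 2 9))^(-4) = (1 11 5 2 4)(6 10 8 7 9)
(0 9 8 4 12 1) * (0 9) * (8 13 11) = (1 9 13 11 8 4 12) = [0, 9, 2, 3, 12, 5, 6, 7, 4, 13, 10, 8, 1, 11]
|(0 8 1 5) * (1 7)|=5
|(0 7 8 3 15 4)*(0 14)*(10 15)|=|(0 7 8 3 10 15 4 14)|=8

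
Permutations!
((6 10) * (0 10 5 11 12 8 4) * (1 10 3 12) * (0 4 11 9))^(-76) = ((0 3 12 8 11 1 10 6 5 9))^(-76) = (0 11 5 12 10)(1 9 8 6 3)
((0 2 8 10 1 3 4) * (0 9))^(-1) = (0 9 4 3 1 10 8 2) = ((0 2 8 10 1 3 4 9))^(-1)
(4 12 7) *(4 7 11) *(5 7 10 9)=(4 12 11)(5 7 10 9)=[0, 1, 2, 3, 12, 7, 6, 10, 8, 5, 9, 4, 11]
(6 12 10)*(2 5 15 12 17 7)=(2 5 15 12 10 6 17 7)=[0, 1, 5, 3, 4, 15, 17, 2, 8, 9, 6, 11, 10, 13, 14, 12, 16, 7]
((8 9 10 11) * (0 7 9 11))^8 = (11) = ((0 7 9 10)(8 11))^8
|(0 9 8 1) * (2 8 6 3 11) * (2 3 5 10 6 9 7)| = |(0 7 2 8 1)(3 11)(5 10 6)| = 30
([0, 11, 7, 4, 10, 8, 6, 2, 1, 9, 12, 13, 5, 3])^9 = [0, 1, 7, 3, 4, 5, 6, 2, 8, 9, 10, 11, 12, 13]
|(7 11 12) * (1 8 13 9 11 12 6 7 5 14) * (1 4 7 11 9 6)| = 5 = |(1 8 13 6 11)(4 7 12 5 14)|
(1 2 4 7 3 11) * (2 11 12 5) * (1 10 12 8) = (1 11 10 12 5 2 4 7 3 8) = [0, 11, 4, 8, 7, 2, 6, 3, 1, 9, 12, 10, 5]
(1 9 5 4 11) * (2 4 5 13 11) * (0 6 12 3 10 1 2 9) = (0 6 12 3 10 1)(2 4 9 13 11) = [6, 0, 4, 10, 9, 5, 12, 7, 8, 13, 1, 2, 3, 11]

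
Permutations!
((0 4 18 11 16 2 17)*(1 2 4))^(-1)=((0 1 2 17)(4 18 11 16))^(-1)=(0 17 2 1)(4 16 11 18)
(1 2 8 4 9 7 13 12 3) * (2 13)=[0, 13, 8, 1, 9, 5, 6, 2, 4, 7, 10, 11, 3, 12]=(1 13 12 3)(2 8 4 9 7)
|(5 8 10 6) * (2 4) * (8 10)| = 6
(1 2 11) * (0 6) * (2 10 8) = (0 6)(1 10 8 2 11) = [6, 10, 11, 3, 4, 5, 0, 7, 2, 9, 8, 1]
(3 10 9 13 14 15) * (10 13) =[0, 1, 2, 13, 4, 5, 6, 7, 8, 10, 9, 11, 12, 14, 15, 3] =(3 13 14 15)(9 10)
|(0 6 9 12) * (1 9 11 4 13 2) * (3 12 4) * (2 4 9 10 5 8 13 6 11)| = |(0 11 3 12)(1 10 5 8 13 4 6 2)| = 8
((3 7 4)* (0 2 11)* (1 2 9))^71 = (0 9 1 2 11)(3 4 7)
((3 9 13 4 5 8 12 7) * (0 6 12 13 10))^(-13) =((0 6 12 7 3 9 10)(4 5 8 13))^(-13) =(0 6 12 7 3 9 10)(4 13 8 5)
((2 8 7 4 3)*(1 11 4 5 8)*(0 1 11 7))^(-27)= ((0 1 7 5 8)(2 11 4 3))^(-27)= (0 5 1 8 7)(2 11 4 3)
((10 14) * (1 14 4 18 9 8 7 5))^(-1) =((1 14 10 4 18 9 8 7 5))^(-1) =(1 5 7 8 9 18 4 10 14)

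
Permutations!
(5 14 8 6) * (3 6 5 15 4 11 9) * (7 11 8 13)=(3 6 15 4 8 5 14 13 7 11 9)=[0, 1, 2, 6, 8, 14, 15, 11, 5, 3, 10, 9, 12, 7, 13, 4]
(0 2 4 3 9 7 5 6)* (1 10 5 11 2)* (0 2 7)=(0 1 10 5 6 2 4 3 9)(7 11)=[1, 10, 4, 9, 3, 6, 2, 11, 8, 0, 5, 7]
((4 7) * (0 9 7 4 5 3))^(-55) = (9)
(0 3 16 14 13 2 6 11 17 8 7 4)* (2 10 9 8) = (0 3 16 14 13 10 9 8 7 4)(2 6 11 17) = [3, 1, 6, 16, 0, 5, 11, 4, 7, 8, 9, 17, 12, 10, 13, 15, 14, 2]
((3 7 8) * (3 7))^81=((7 8))^81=(7 8)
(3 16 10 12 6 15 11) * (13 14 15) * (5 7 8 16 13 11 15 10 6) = (3 13 14 10 12 5 7 8 16 6 11) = [0, 1, 2, 13, 4, 7, 11, 8, 16, 9, 12, 3, 5, 14, 10, 15, 6]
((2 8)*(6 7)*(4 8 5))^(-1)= (2 8 4 5)(6 7)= ((2 5 4 8)(6 7))^(-1)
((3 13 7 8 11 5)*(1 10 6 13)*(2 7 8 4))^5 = ((1 10 6 13 8 11 5 3)(2 7 4))^5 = (1 11 6 3 8 10 5 13)(2 4 7)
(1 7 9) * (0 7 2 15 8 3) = [7, 2, 15, 0, 4, 5, 6, 9, 3, 1, 10, 11, 12, 13, 14, 8] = (0 7 9 1 2 15 8 3)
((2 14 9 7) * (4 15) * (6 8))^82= (15)(2 9)(7 14)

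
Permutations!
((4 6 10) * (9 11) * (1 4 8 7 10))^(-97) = (1 6 4)(7 8 10)(9 11)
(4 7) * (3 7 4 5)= (3 7 5)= [0, 1, 2, 7, 4, 3, 6, 5]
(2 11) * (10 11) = (2 10 11) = [0, 1, 10, 3, 4, 5, 6, 7, 8, 9, 11, 2]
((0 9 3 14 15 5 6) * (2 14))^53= (0 15 3 6 14 9 5 2)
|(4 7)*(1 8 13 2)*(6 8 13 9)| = 6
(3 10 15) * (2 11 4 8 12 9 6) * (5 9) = (2 11 4 8 12 5 9 6)(3 10 15) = [0, 1, 11, 10, 8, 9, 2, 7, 12, 6, 15, 4, 5, 13, 14, 3]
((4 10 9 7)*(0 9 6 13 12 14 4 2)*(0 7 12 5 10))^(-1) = (0 4 14 12 9)(2 7)(5 13 6 10)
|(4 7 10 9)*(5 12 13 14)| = 4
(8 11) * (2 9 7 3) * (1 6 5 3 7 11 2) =(1 6 5 3)(2 9 11 8) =[0, 6, 9, 1, 4, 3, 5, 7, 2, 11, 10, 8]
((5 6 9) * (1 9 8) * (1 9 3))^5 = ((1 3)(5 6 8 9))^5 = (1 3)(5 6 8 9)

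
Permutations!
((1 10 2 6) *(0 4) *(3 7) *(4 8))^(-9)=(1 6 2 10)(3 7)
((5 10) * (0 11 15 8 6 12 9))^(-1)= (0 9 12 6 8 15 11)(5 10)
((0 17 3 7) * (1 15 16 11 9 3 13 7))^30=(0 13)(7 17)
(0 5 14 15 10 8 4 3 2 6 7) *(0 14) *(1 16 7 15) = (0 5)(1 16 7 14)(2 6 15 10 8 4 3) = [5, 16, 6, 2, 3, 0, 15, 14, 4, 9, 8, 11, 12, 13, 1, 10, 7]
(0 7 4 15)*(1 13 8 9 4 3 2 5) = [7, 13, 5, 2, 15, 1, 6, 3, 9, 4, 10, 11, 12, 8, 14, 0] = (0 7 3 2 5 1 13 8 9 4 15)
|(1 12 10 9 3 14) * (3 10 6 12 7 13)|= 10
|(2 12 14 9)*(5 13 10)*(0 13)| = 4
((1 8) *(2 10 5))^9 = (10)(1 8)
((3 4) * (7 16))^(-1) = ((3 4)(7 16))^(-1) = (3 4)(7 16)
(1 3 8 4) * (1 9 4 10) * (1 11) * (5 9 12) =(1 3 8 10 11)(4 12 5 9) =[0, 3, 2, 8, 12, 9, 6, 7, 10, 4, 11, 1, 5]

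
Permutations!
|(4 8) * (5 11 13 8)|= |(4 5 11 13 8)|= 5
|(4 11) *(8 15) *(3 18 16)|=6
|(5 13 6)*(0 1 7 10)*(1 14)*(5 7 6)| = 6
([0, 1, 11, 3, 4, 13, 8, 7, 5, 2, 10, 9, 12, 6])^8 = (13)(2 9 11)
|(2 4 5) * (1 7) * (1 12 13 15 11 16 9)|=|(1 7 12 13 15 11 16 9)(2 4 5)|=24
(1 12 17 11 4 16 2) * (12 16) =(1 16 2)(4 12 17 11) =[0, 16, 1, 3, 12, 5, 6, 7, 8, 9, 10, 4, 17, 13, 14, 15, 2, 11]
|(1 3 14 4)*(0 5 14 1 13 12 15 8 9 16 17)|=22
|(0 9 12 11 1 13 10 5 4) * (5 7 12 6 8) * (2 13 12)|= |(0 9 6 8 5 4)(1 12 11)(2 13 10 7)|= 12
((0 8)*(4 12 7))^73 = ((0 8)(4 12 7))^73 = (0 8)(4 12 7)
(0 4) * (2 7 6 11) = (0 4)(2 7 6 11) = [4, 1, 7, 3, 0, 5, 11, 6, 8, 9, 10, 2]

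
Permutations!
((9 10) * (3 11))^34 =((3 11)(9 10))^34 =(11)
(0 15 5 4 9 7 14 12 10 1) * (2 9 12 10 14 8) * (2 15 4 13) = (0 4 12 14 10 1)(2 9 7 8 15 5 13) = [4, 0, 9, 3, 12, 13, 6, 8, 15, 7, 1, 11, 14, 2, 10, 5]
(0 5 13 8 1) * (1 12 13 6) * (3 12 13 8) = (0 5 6 1)(3 12 8 13) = [5, 0, 2, 12, 4, 6, 1, 7, 13, 9, 10, 11, 8, 3]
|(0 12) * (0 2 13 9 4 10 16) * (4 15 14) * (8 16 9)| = 30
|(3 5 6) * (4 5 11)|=5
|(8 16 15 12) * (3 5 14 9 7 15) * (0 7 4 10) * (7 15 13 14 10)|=40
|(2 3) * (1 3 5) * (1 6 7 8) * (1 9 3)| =|(2 5 6 7 8 9 3)| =7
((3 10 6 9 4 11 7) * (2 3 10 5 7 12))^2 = (2 5 10 9 11)(3 7 6 4 12)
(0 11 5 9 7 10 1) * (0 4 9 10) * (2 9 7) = (0 11 5 10 1 4 7)(2 9) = [11, 4, 9, 3, 7, 10, 6, 0, 8, 2, 1, 5]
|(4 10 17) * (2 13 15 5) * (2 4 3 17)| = |(2 13 15 5 4 10)(3 17)| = 6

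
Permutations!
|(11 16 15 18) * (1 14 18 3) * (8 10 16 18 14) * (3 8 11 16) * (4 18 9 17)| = 11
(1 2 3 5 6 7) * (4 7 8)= (1 2 3 5 6 8 4 7)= [0, 2, 3, 5, 7, 6, 8, 1, 4]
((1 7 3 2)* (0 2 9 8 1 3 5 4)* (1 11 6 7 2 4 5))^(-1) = ((0 4)(1 2 3 9 8 11 6 7))^(-1) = (0 4)(1 7 6 11 8 9 3 2)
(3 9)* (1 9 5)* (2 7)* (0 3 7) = (0 3 5 1 9 7 2) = [3, 9, 0, 5, 4, 1, 6, 2, 8, 7]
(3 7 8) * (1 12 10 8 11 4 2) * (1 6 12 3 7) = (1 3)(2 6 12 10 8 7 11 4) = [0, 3, 6, 1, 2, 5, 12, 11, 7, 9, 8, 4, 10]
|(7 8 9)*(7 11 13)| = 5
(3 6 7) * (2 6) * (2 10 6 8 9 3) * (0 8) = (0 8 9 3 10 6 7 2) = [8, 1, 0, 10, 4, 5, 7, 2, 9, 3, 6]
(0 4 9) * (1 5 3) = [4, 5, 2, 1, 9, 3, 6, 7, 8, 0] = (0 4 9)(1 5 3)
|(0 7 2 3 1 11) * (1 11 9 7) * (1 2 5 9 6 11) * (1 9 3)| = |(0 2 1 6 11)(3 9 7 5)| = 20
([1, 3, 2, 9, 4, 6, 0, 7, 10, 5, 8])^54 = (10)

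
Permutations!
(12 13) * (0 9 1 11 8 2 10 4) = (0 9 1 11 8 2 10 4)(12 13) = [9, 11, 10, 3, 0, 5, 6, 7, 2, 1, 4, 8, 13, 12]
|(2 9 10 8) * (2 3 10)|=|(2 9)(3 10 8)|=6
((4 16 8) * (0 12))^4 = (4 16 8)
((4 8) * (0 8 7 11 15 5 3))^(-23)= ((0 8 4 7 11 15 5 3))^(-23)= (0 8 4 7 11 15 5 3)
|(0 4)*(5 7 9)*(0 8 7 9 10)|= 10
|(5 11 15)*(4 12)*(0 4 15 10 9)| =8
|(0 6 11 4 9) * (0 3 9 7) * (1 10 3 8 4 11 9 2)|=|(11)(0 6 9 8 4 7)(1 10 3 2)|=12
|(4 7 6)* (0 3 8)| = 3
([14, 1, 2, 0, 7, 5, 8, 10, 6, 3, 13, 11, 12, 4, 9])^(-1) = [3, 1, 2, 9, 13, 5, 8, 4, 6, 14, 7, 11, 12, 10, 0]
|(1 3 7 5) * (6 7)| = |(1 3 6 7 5)| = 5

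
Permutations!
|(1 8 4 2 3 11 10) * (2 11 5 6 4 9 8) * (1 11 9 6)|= |(1 2 3 5)(4 9 8 6)(10 11)|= 4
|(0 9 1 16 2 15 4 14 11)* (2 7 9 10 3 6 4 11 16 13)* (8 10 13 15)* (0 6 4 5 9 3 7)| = 30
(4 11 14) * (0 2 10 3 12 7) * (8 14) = [2, 1, 10, 12, 11, 5, 6, 0, 14, 9, 3, 8, 7, 13, 4] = (0 2 10 3 12 7)(4 11 8 14)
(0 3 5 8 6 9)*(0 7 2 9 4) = [3, 1, 9, 5, 0, 8, 4, 2, 6, 7] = (0 3 5 8 6 4)(2 9 7)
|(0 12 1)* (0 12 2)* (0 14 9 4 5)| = 6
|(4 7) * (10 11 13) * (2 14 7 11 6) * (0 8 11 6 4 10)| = 12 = |(0 8 11 13)(2 14 7 10 4 6)|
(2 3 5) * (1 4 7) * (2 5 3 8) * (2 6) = (1 4 7)(2 8 6) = [0, 4, 8, 3, 7, 5, 2, 1, 6]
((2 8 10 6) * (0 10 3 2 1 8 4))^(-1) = (0 4 2 3 8 1 6 10)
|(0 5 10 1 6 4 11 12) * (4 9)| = |(0 5 10 1 6 9 4 11 12)| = 9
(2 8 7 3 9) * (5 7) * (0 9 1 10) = (0 9 2 8 5 7 3 1 10) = [9, 10, 8, 1, 4, 7, 6, 3, 5, 2, 0]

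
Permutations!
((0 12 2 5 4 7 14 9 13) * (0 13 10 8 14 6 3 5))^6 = (3 5 4 7 6)(8 9)(10 14)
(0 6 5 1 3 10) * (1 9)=(0 6 5 9 1 3 10)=[6, 3, 2, 10, 4, 9, 5, 7, 8, 1, 0]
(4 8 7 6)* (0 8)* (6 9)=[8, 1, 2, 3, 0, 5, 4, 9, 7, 6]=(0 8 7 9 6 4)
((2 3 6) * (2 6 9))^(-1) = (2 9 3)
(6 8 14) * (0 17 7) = (0 17 7)(6 8 14) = [17, 1, 2, 3, 4, 5, 8, 0, 14, 9, 10, 11, 12, 13, 6, 15, 16, 7]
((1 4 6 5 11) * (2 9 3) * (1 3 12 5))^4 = (1 4 6)(2 11 12)(3 5 9)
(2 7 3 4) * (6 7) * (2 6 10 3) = (2 10 3 4 6 7) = [0, 1, 10, 4, 6, 5, 7, 2, 8, 9, 3]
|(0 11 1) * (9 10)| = 6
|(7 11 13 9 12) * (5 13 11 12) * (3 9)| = 4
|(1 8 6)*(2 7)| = |(1 8 6)(2 7)| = 6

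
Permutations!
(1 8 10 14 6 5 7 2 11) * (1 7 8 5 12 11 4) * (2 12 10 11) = (1 5 8 11 7 12 2 4)(6 10 14) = [0, 5, 4, 3, 1, 8, 10, 12, 11, 9, 14, 7, 2, 13, 6]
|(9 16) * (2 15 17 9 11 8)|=7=|(2 15 17 9 16 11 8)|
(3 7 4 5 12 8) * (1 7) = (1 7 4 5 12 8 3) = [0, 7, 2, 1, 5, 12, 6, 4, 3, 9, 10, 11, 8]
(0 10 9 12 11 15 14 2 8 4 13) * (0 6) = (0 10 9 12 11 15 14 2 8 4 13 6) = [10, 1, 8, 3, 13, 5, 0, 7, 4, 12, 9, 15, 11, 6, 2, 14]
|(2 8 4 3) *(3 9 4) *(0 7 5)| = 6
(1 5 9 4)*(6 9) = (1 5 6 9 4) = [0, 5, 2, 3, 1, 6, 9, 7, 8, 4]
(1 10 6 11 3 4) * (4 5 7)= (1 10 6 11 3 5 7 4)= [0, 10, 2, 5, 1, 7, 11, 4, 8, 9, 6, 3]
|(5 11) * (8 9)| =|(5 11)(8 9)| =2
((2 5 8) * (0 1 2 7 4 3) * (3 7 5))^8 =(8)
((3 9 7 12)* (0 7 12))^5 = (0 7)(3 12 9)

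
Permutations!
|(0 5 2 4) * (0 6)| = |(0 5 2 4 6)| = 5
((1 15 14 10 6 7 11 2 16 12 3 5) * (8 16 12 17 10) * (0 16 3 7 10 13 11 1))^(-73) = (0 8 1 2 17 5 14 7 11 16 3 15 12 13)(6 10)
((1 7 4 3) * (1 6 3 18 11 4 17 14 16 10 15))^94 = (1 14 15 17 10 7 16)(4 18 11)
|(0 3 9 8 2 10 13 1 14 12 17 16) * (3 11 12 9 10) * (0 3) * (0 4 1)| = |(0 11 12 17 16 3 10 13)(1 14 9 8 2 4)| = 24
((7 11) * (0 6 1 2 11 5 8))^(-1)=((0 6 1 2 11 7 5 8))^(-1)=(0 8 5 7 11 2 1 6)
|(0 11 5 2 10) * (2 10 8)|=4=|(0 11 5 10)(2 8)|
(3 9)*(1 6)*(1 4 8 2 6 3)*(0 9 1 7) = (0 9 7)(1 3)(2 6 4 8) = [9, 3, 6, 1, 8, 5, 4, 0, 2, 7]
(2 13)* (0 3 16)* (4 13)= [3, 1, 4, 16, 13, 5, 6, 7, 8, 9, 10, 11, 12, 2, 14, 15, 0]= (0 3 16)(2 4 13)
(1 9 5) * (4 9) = [0, 4, 2, 3, 9, 1, 6, 7, 8, 5] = (1 4 9 5)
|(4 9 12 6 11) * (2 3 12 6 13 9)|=8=|(2 3 12 13 9 6 11 4)|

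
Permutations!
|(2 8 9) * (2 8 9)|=|(2 9 8)|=3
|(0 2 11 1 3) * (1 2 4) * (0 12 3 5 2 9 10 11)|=30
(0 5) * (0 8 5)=[0, 1, 2, 3, 4, 8, 6, 7, 5]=(5 8)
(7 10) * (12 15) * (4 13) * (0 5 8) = (0 5 8)(4 13)(7 10)(12 15) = [5, 1, 2, 3, 13, 8, 6, 10, 0, 9, 7, 11, 15, 4, 14, 12]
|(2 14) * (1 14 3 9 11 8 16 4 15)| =10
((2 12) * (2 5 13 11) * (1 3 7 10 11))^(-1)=((1 3 7 10 11 2 12 5 13))^(-1)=(1 13 5 12 2 11 10 7 3)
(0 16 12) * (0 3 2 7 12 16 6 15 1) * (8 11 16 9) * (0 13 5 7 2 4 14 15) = (0 6)(1 13 5 7 12 3 4 14 15)(8 11 16 9) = [6, 13, 2, 4, 14, 7, 0, 12, 11, 8, 10, 16, 3, 5, 15, 1, 9]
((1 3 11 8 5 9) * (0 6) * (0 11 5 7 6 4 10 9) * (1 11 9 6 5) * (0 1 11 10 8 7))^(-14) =(0 4 8)(1 3 11 7 5)(6 9 10) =((0 4 8)(1 3 11 7 5)(6 9 10))^(-14)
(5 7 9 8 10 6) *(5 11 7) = (6 11 7 9 8 10) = [0, 1, 2, 3, 4, 5, 11, 9, 10, 8, 6, 7]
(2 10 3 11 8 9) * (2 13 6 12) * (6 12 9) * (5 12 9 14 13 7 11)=(2 10 3 5 12)(6 14 13 9 7 11 8)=[0, 1, 10, 5, 4, 12, 14, 11, 6, 7, 3, 8, 2, 9, 13]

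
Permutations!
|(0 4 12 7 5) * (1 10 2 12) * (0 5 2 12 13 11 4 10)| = |(0 10 12 7 2 13 11 4 1)| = 9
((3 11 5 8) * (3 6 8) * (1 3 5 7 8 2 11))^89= ((1 3)(2 11 7 8 6))^89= (1 3)(2 6 8 7 11)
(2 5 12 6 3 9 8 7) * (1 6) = (1 6 3 9 8 7 2 5 12) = [0, 6, 5, 9, 4, 12, 3, 2, 7, 8, 10, 11, 1]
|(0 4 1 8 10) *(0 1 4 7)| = 6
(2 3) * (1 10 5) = (1 10 5)(2 3) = [0, 10, 3, 2, 4, 1, 6, 7, 8, 9, 5]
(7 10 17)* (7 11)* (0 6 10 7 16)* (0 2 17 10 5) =[6, 1, 17, 3, 4, 0, 5, 7, 8, 9, 10, 16, 12, 13, 14, 15, 2, 11] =(0 6 5)(2 17 11 16)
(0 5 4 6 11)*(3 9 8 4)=[5, 1, 2, 9, 6, 3, 11, 7, 4, 8, 10, 0]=(0 5 3 9 8 4 6 11)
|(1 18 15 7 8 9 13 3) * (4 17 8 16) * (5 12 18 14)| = |(1 14 5 12 18 15 7 16 4 17 8 9 13 3)| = 14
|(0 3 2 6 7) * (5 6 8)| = |(0 3 2 8 5 6 7)| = 7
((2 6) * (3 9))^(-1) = ((2 6)(3 9))^(-1) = (2 6)(3 9)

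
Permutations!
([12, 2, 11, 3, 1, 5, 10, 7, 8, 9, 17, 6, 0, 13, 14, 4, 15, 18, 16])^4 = [0, 10, 17, 3, 6, 5, 16, 7, 8, 9, 15, 18, 12, 13, 14, 11, 2, 4, 1]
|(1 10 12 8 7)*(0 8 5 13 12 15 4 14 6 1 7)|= 6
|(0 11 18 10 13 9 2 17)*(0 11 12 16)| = 21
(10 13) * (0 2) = (0 2)(10 13) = [2, 1, 0, 3, 4, 5, 6, 7, 8, 9, 13, 11, 12, 10]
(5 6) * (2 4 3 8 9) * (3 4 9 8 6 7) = (2 9)(3 6 5 7) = [0, 1, 9, 6, 4, 7, 5, 3, 8, 2]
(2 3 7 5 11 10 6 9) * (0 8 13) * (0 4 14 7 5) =[8, 1, 3, 5, 14, 11, 9, 0, 13, 2, 6, 10, 12, 4, 7] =(0 8 13 4 14 7)(2 3 5 11 10 6 9)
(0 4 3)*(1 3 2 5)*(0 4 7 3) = (0 7 3 4 2 5 1) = [7, 0, 5, 4, 2, 1, 6, 3]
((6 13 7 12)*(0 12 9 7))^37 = ((0 12 6 13)(7 9))^37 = (0 12 6 13)(7 9)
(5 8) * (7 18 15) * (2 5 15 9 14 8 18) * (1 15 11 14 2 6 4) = [0, 15, 5, 3, 1, 18, 4, 6, 11, 2, 10, 14, 12, 13, 8, 7, 16, 17, 9] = (1 15 7 6 4)(2 5 18 9)(8 11 14)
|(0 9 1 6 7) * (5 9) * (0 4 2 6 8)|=20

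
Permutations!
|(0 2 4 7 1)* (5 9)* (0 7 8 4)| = |(0 2)(1 7)(4 8)(5 9)| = 2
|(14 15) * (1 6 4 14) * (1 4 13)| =|(1 6 13)(4 14 15)| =3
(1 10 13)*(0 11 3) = (0 11 3)(1 10 13) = [11, 10, 2, 0, 4, 5, 6, 7, 8, 9, 13, 3, 12, 1]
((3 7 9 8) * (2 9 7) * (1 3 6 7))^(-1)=((1 3 2 9 8 6 7))^(-1)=(1 7 6 8 9 2 3)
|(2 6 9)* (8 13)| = |(2 6 9)(8 13)| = 6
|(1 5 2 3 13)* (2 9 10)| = |(1 5 9 10 2 3 13)| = 7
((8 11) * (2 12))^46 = (12) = ((2 12)(8 11))^46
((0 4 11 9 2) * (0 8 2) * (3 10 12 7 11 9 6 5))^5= (0 9 4)(2 8)(3 6 7 10 5 11 12)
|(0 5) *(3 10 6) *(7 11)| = |(0 5)(3 10 6)(7 11)| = 6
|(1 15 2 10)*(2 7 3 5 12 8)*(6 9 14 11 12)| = 13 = |(1 15 7 3 5 6 9 14 11 12 8 2 10)|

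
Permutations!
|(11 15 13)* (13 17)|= |(11 15 17 13)|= 4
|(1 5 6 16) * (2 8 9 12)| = 4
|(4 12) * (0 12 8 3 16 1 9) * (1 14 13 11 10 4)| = |(0 12 1 9)(3 16 14 13 11 10 4 8)| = 8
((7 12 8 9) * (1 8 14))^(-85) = ((1 8 9 7 12 14))^(-85) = (1 14 12 7 9 8)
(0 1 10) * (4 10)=(0 1 4 10)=[1, 4, 2, 3, 10, 5, 6, 7, 8, 9, 0]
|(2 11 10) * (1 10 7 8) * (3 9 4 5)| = 12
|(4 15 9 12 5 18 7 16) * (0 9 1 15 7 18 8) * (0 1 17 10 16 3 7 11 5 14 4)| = |(18)(0 9 12 14 4 11 5 8 1 15 17 10 16)(3 7)| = 26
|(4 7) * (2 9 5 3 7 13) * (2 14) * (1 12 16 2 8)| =|(1 12 16 2 9 5 3 7 4 13 14 8)| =12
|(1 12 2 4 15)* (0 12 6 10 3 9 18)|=|(0 12 2 4 15 1 6 10 3 9 18)|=11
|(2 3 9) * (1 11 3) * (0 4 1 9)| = |(0 4 1 11 3)(2 9)| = 10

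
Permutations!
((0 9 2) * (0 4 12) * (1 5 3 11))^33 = (0 4 9 12 2)(1 5 3 11)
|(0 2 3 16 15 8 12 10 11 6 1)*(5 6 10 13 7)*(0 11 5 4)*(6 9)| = 30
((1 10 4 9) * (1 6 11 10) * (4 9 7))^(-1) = ((4 7)(6 11 10 9))^(-1) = (4 7)(6 9 10 11)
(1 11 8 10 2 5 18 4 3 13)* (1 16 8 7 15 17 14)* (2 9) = (1 11 7 15 17 14)(2 5 18 4 3 13 16 8 10 9) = [0, 11, 5, 13, 3, 18, 6, 15, 10, 2, 9, 7, 12, 16, 1, 17, 8, 14, 4]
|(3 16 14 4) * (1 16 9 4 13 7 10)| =6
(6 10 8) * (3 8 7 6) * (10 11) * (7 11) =(3 8)(6 7)(10 11) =[0, 1, 2, 8, 4, 5, 7, 6, 3, 9, 11, 10]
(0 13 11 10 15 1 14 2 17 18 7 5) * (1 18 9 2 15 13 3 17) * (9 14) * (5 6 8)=(0 3 17 14 15 18 7 6 8 5)(1 9 2)(10 13 11)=[3, 9, 1, 17, 4, 0, 8, 6, 5, 2, 13, 10, 12, 11, 15, 18, 16, 14, 7]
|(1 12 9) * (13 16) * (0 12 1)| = 6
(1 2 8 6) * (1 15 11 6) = (1 2 8)(6 15 11) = [0, 2, 8, 3, 4, 5, 15, 7, 1, 9, 10, 6, 12, 13, 14, 11]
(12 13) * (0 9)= [9, 1, 2, 3, 4, 5, 6, 7, 8, 0, 10, 11, 13, 12]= (0 9)(12 13)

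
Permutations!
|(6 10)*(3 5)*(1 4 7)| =6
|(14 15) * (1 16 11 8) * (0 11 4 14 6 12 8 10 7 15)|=12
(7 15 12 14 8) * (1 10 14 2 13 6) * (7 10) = [0, 7, 13, 3, 4, 5, 1, 15, 10, 9, 14, 11, 2, 6, 8, 12] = (1 7 15 12 2 13 6)(8 10 14)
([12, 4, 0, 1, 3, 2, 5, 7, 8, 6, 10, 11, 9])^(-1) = (0 2 5 6 9 12)(1 3 4)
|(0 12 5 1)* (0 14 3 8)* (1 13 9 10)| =|(0 12 5 13 9 10 1 14 3 8)| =10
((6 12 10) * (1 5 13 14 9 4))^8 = ((1 5 13 14 9 4)(6 12 10))^8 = (1 13 9)(4 5 14)(6 10 12)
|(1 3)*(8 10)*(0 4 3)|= 4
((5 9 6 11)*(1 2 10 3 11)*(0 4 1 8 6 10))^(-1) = ((0 4 1 2)(3 11 5 9 10)(6 8))^(-1) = (0 2 1 4)(3 10 9 5 11)(6 8)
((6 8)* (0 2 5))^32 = ((0 2 5)(6 8))^32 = (8)(0 5 2)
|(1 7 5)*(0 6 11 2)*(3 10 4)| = 12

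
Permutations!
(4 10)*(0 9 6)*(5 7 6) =(0 9 5 7 6)(4 10) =[9, 1, 2, 3, 10, 7, 0, 6, 8, 5, 4]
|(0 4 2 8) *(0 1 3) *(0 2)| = 4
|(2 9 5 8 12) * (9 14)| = |(2 14 9 5 8 12)| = 6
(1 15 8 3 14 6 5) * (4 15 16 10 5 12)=(1 16 10 5)(3 14 6 12 4 15 8)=[0, 16, 2, 14, 15, 1, 12, 7, 3, 9, 5, 11, 4, 13, 6, 8, 10]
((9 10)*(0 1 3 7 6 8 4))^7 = ((0 1 3 7 6 8 4)(9 10))^7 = (9 10)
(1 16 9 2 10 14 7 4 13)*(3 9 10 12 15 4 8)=[0, 16, 12, 9, 13, 5, 6, 8, 3, 2, 14, 11, 15, 1, 7, 4, 10]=(1 16 10 14 7 8 3 9 2 12 15 4 13)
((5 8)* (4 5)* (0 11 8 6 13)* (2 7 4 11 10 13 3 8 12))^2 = (0 13 10)(2 4 6 8 12 7 5 3 11) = ((0 10 13)(2 7 4 5 6 3 8 11 12))^2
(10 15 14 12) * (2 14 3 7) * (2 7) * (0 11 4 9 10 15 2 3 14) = (0 11 4 9 10 2)(12 15 14) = [11, 1, 0, 3, 9, 5, 6, 7, 8, 10, 2, 4, 15, 13, 12, 14]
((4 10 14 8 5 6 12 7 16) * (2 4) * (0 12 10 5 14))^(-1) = ((0 12 7 16 2 4 5 6 10)(8 14))^(-1) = (0 10 6 5 4 2 16 7 12)(8 14)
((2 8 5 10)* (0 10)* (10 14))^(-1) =((0 14 10 2 8 5))^(-1) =(0 5 8 2 10 14)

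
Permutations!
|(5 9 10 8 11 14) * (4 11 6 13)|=9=|(4 11 14 5 9 10 8 6 13)|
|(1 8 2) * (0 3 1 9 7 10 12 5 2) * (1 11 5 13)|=12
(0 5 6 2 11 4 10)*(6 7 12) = [5, 1, 11, 3, 10, 7, 2, 12, 8, 9, 0, 4, 6] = (0 5 7 12 6 2 11 4 10)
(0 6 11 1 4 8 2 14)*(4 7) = (0 6 11 1 7 4 8 2 14) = [6, 7, 14, 3, 8, 5, 11, 4, 2, 9, 10, 1, 12, 13, 0]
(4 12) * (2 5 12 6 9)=(2 5 12 4 6 9)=[0, 1, 5, 3, 6, 12, 9, 7, 8, 2, 10, 11, 4]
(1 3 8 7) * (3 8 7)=(1 8 3 7)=[0, 8, 2, 7, 4, 5, 6, 1, 3]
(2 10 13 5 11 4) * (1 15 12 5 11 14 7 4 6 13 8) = (1 15 12 5 14 7 4 2 10 8)(6 13 11) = [0, 15, 10, 3, 2, 14, 13, 4, 1, 9, 8, 6, 5, 11, 7, 12]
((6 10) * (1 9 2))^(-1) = (1 2 9)(6 10)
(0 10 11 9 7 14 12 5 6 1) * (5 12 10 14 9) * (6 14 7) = [7, 0, 2, 3, 4, 14, 1, 9, 8, 6, 11, 5, 12, 13, 10] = (0 7 9 6 1)(5 14 10 11)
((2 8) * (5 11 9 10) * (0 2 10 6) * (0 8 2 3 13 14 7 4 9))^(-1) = ((0 3 13 14 7 4 9 6 8 10 5 11))^(-1) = (0 11 5 10 8 6 9 4 7 14 13 3)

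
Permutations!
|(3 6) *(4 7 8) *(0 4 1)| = |(0 4 7 8 1)(3 6)| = 10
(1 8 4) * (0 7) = [7, 8, 2, 3, 1, 5, 6, 0, 4] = (0 7)(1 8 4)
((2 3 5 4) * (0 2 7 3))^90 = ((0 2)(3 5 4 7))^90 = (3 4)(5 7)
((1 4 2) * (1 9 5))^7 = ((1 4 2 9 5))^7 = (1 2 5 4 9)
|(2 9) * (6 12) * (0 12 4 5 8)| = |(0 12 6 4 5 8)(2 9)| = 6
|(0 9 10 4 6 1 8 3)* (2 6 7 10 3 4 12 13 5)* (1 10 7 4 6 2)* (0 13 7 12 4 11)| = 22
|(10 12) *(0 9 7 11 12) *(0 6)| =7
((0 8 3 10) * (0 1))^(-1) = (0 1 10 3 8)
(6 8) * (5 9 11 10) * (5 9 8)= [0, 1, 2, 3, 4, 8, 5, 7, 6, 11, 9, 10]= (5 8 6)(9 11 10)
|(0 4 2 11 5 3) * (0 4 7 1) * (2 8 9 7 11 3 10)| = |(0 11 5 10 2 3 4 8 9 7 1)| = 11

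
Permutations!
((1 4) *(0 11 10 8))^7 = (0 8 10 11)(1 4)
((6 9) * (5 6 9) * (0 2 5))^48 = ((9)(0 2 5 6))^48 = (9)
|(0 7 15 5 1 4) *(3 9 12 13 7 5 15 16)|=|(0 5 1 4)(3 9 12 13 7 16)|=12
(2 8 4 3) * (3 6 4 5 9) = (2 8 5 9 3)(4 6) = [0, 1, 8, 2, 6, 9, 4, 7, 5, 3]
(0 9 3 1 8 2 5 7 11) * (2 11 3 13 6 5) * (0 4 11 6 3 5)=[9, 8, 2, 1, 11, 7, 0, 5, 6, 13, 10, 4, 12, 3]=(0 9 13 3 1 8 6)(4 11)(5 7)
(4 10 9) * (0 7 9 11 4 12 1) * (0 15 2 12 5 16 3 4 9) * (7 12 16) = [12, 15, 16, 4, 10, 7, 6, 0, 8, 5, 11, 9, 1, 13, 14, 2, 3] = (0 12 1 15 2 16 3 4 10 11 9 5 7)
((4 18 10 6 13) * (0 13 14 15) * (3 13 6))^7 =(0 15 14 6)(3 4 10 13 18)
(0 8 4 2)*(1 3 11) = (0 8 4 2)(1 3 11) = [8, 3, 0, 11, 2, 5, 6, 7, 4, 9, 10, 1]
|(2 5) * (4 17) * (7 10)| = |(2 5)(4 17)(7 10)| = 2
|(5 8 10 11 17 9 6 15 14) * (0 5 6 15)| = 10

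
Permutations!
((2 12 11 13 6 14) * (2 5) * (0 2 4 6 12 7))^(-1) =(0 7 2)(4 5 14 6)(11 12 13)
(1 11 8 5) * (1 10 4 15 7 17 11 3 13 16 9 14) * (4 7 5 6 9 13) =[0, 3, 2, 4, 15, 10, 9, 17, 6, 14, 7, 8, 12, 16, 1, 5, 13, 11] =(1 3 4 15 5 10 7 17 11 8 6 9 14)(13 16)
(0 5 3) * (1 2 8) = [5, 2, 8, 0, 4, 3, 6, 7, 1] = (0 5 3)(1 2 8)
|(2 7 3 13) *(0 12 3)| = |(0 12 3 13 2 7)| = 6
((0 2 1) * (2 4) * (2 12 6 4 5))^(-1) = (0 1 2 5)(4 6 12)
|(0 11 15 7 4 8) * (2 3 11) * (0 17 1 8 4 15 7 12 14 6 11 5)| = |(0 2 3 5)(1 8 17)(6 11 7 15 12 14)| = 12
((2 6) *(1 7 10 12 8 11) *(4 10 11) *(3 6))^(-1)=((1 7 11)(2 3 6)(4 10 12 8))^(-1)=(1 11 7)(2 6 3)(4 8 12 10)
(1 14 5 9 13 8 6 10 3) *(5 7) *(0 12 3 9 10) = (0 12 3 1 14 7 5 10 9 13 8 6) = [12, 14, 2, 1, 4, 10, 0, 5, 6, 13, 9, 11, 3, 8, 7]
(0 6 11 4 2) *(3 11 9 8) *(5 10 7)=(0 6 9 8 3 11 4 2)(5 10 7)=[6, 1, 0, 11, 2, 10, 9, 5, 3, 8, 7, 4]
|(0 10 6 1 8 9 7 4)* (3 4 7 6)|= |(0 10 3 4)(1 8 9 6)|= 4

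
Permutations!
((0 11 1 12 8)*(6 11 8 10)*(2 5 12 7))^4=((0 8)(1 7 2 5 12 10 6 11))^4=(1 12)(2 6)(5 11)(7 10)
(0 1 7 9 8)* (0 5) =(0 1 7 9 8 5) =[1, 7, 2, 3, 4, 0, 6, 9, 5, 8]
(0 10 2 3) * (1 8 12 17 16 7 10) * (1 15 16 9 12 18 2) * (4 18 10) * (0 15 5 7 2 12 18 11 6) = (0 5 7 4 11 6)(1 8 10)(2 3 15 16)(9 18 12 17) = [5, 8, 3, 15, 11, 7, 0, 4, 10, 18, 1, 6, 17, 13, 14, 16, 2, 9, 12]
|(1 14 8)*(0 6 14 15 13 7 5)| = |(0 6 14 8 1 15 13 7 5)| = 9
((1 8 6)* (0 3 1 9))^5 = (0 9 6 8 1 3)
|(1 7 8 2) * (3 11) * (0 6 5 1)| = 14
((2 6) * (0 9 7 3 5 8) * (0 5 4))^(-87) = (0 3 9 4 7)(2 6)(5 8)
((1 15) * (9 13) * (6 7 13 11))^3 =((1 15)(6 7 13 9 11))^3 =(1 15)(6 9 7 11 13)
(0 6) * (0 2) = (0 6 2) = [6, 1, 0, 3, 4, 5, 2]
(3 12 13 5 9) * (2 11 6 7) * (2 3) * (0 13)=(0 13 5 9 2 11 6 7 3 12)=[13, 1, 11, 12, 4, 9, 7, 3, 8, 2, 10, 6, 0, 5]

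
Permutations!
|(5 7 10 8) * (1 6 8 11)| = 7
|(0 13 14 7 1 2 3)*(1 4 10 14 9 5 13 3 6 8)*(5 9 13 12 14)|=12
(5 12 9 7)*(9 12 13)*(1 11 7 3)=[0, 11, 2, 1, 4, 13, 6, 5, 8, 3, 10, 7, 12, 9]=(1 11 7 5 13 9 3)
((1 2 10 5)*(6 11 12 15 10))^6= (1 10 12 6)(2 5 15 11)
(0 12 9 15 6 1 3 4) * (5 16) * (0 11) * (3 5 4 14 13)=(0 12 9 15 6 1 5 16 4 11)(3 14 13)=[12, 5, 2, 14, 11, 16, 1, 7, 8, 15, 10, 0, 9, 3, 13, 6, 4]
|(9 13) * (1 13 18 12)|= 5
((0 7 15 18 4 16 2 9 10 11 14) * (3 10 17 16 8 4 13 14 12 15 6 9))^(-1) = (0 14 13 18 15 12 11 10 3 2 16 17 9 6 7)(4 8)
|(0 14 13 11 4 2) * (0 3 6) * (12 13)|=|(0 14 12 13 11 4 2 3 6)|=9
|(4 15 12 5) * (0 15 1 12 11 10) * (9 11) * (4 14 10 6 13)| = 12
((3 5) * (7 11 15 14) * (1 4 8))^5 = (1 8 4)(3 5)(7 11 15 14)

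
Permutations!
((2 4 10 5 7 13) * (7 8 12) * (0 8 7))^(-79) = (0 12 8)(2 13 7 5 10 4)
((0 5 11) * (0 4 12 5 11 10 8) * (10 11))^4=(12)(0 10 8)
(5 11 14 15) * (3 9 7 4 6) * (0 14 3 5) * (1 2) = (0 14 15)(1 2)(3 9 7 4 6 5 11) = [14, 2, 1, 9, 6, 11, 5, 4, 8, 7, 10, 3, 12, 13, 15, 0]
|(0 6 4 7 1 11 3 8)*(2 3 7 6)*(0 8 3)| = 6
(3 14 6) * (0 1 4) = (0 1 4)(3 14 6) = [1, 4, 2, 14, 0, 5, 3, 7, 8, 9, 10, 11, 12, 13, 6]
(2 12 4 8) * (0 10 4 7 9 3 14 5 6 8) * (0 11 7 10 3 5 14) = [3, 1, 12, 0, 11, 6, 8, 9, 2, 5, 4, 7, 10, 13, 14] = (14)(0 3)(2 12 10 4 11 7 9 5 6 8)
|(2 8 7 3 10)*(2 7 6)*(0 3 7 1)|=12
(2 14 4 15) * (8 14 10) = (2 10 8 14 4 15) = [0, 1, 10, 3, 15, 5, 6, 7, 14, 9, 8, 11, 12, 13, 4, 2]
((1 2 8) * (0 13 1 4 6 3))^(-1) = (0 3 6 4 8 2 1 13)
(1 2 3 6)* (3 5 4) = (1 2 5 4 3 6) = [0, 2, 5, 6, 3, 4, 1]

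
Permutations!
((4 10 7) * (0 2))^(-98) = (4 10 7)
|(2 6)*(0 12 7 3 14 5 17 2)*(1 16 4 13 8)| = 45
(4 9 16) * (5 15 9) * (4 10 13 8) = [0, 1, 2, 3, 5, 15, 6, 7, 4, 16, 13, 11, 12, 8, 14, 9, 10] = (4 5 15 9 16 10 13 8)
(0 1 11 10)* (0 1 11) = [11, 0, 2, 3, 4, 5, 6, 7, 8, 9, 1, 10] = (0 11 10 1)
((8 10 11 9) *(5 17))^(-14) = (17)(8 11)(9 10)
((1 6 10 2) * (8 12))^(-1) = ((1 6 10 2)(8 12))^(-1) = (1 2 10 6)(8 12)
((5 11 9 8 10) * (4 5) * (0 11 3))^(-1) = ((0 11 9 8 10 4 5 3))^(-1) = (0 3 5 4 10 8 9 11)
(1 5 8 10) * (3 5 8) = [0, 8, 2, 5, 4, 3, 6, 7, 10, 9, 1] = (1 8 10)(3 5)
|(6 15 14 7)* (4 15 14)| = 6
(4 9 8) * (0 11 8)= [11, 1, 2, 3, 9, 5, 6, 7, 4, 0, 10, 8]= (0 11 8 4 9)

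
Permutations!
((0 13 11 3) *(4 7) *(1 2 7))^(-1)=(0 3 11 13)(1 4 7 2)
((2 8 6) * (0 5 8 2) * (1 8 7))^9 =((0 5 7 1 8 6))^9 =(0 1)(5 8)(6 7)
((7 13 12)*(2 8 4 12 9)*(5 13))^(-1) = ((2 8 4 12 7 5 13 9))^(-1) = (2 9 13 5 7 12 4 8)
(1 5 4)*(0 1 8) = (0 1 5 4 8) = [1, 5, 2, 3, 8, 4, 6, 7, 0]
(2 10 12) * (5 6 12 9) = (2 10 9 5 6 12) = [0, 1, 10, 3, 4, 6, 12, 7, 8, 5, 9, 11, 2]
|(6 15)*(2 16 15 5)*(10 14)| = |(2 16 15 6 5)(10 14)| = 10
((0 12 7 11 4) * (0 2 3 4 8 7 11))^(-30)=(12)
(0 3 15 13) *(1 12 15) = (0 3 1 12 15 13) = [3, 12, 2, 1, 4, 5, 6, 7, 8, 9, 10, 11, 15, 0, 14, 13]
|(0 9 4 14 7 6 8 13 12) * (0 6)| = |(0 9 4 14 7)(6 8 13 12)| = 20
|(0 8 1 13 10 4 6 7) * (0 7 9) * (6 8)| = 15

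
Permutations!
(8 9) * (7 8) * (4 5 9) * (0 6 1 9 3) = [6, 9, 2, 0, 5, 3, 1, 8, 4, 7] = (0 6 1 9 7 8 4 5 3)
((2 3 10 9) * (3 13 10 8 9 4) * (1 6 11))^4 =(1 6 11)(2 3 13 8 10 9 4)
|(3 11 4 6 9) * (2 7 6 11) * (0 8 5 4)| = |(0 8 5 4 11)(2 7 6 9 3)| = 5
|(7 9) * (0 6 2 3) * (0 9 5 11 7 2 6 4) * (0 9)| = 15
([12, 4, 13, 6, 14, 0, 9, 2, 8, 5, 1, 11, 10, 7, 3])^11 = (0 12 10 1 4 14 3 6 9 5)(2 7 13)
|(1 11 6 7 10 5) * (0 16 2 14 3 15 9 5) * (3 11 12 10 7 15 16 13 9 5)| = |(0 13 9 3 16 2 14 11 6 15 5 1 12 10)| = 14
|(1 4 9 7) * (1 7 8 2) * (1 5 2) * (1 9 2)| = 4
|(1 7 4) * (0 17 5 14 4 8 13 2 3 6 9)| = 13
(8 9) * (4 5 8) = (4 5 8 9) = [0, 1, 2, 3, 5, 8, 6, 7, 9, 4]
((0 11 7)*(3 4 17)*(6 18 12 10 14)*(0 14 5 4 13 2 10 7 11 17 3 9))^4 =((0 17 9)(2 10 5 4 3 13)(6 18 12 7 14))^4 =(0 17 9)(2 3 5)(4 10 13)(6 14 7 12 18)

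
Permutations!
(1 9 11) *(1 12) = [0, 9, 2, 3, 4, 5, 6, 7, 8, 11, 10, 12, 1] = (1 9 11 12)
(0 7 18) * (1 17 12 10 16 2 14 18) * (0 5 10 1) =(0 7)(1 17 12)(2 14 18 5 10 16) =[7, 17, 14, 3, 4, 10, 6, 0, 8, 9, 16, 11, 1, 13, 18, 15, 2, 12, 5]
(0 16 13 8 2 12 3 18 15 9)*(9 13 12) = (0 16 12 3 18 15 13 8 2 9) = [16, 1, 9, 18, 4, 5, 6, 7, 2, 0, 10, 11, 3, 8, 14, 13, 12, 17, 15]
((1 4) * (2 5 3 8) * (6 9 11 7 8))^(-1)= ((1 4)(2 5 3 6 9 11 7 8))^(-1)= (1 4)(2 8 7 11 9 6 3 5)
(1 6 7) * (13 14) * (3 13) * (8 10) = (1 6 7)(3 13 14)(8 10) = [0, 6, 2, 13, 4, 5, 7, 1, 10, 9, 8, 11, 12, 14, 3]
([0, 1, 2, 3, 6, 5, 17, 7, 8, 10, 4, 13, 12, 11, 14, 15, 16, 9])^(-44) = [0, 1, 2, 3, 6, 5, 17, 7, 8, 10, 4, 11, 12, 13, 14, 15, 16, 9]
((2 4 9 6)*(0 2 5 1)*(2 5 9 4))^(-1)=((0 5 1)(6 9))^(-1)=(0 1 5)(6 9)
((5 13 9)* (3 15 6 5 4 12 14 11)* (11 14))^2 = ((3 15 6 5 13 9 4 12 11))^2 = (3 6 13 4 11 15 5 9 12)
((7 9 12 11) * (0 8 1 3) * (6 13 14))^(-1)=(0 3 1 8)(6 14 13)(7 11 12 9)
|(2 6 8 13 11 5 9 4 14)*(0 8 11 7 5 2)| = 24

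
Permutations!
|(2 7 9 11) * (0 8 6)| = |(0 8 6)(2 7 9 11)| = 12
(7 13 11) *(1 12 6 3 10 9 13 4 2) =(1 12 6 3 10 9 13 11 7 4 2) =[0, 12, 1, 10, 2, 5, 3, 4, 8, 13, 9, 7, 6, 11]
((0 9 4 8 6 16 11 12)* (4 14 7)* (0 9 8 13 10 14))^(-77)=((0 8 6 16 11 12 9)(4 13 10 14 7))^(-77)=(16)(4 14 13 7 10)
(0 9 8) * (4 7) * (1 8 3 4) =(0 9 3 4 7 1 8) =[9, 8, 2, 4, 7, 5, 6, 1, 0, 3]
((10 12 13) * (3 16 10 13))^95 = ((3 16 10 12))^95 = (3 12 10 16)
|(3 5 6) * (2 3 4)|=5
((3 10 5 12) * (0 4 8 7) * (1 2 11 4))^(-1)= ((0 1 2 11 4 8 7)(3 10 5 12))^(-1)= (0 7 8 4 11 2 1)(3 12 5 10)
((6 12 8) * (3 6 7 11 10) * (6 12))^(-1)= ((3 12 8 7 11 10))^(-1)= (3 10 11 7 8 12)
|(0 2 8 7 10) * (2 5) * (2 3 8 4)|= 6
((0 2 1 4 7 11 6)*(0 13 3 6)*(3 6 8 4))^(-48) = ((0 2 1 3 8 4 7 11)(6 13))^(-48) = (13)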